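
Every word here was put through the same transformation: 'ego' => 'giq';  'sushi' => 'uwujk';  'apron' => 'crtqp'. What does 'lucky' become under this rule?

nwema

It's a constant shift of +2 (ROT2).
For lucky: l+2=n, u+2=w, c+2=e, k+2=m, y+2=a.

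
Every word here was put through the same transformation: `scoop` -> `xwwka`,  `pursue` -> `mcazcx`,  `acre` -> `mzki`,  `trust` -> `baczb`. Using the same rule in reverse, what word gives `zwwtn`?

floor

The word is reversed, then every letter is shifted forward by 8.
Decoding zwwtn: shift back: z−8=r, w−8=o, w−8=o, t−8=l, n−8=f → roolf; then reverse → floor.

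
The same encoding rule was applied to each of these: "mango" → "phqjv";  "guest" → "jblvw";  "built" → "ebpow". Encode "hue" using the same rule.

The shift depends on letter class: consonant m→p is +3, but vowel a→h is +7. The rule splits by letter class: vowels +7, consonants +3.
Applying it to hue: h(cons)+3=k, u(vowel)+7=b, e(vowel)+7=l.

kbl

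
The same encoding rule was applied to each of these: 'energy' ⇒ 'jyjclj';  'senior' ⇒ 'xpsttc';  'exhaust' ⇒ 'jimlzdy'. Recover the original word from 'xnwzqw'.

scroll

Shifts by position in energy: pos 0: e→j (+5), pos 1: n→y (+11), pos 2: e→j (+5), pos 3: r→c (+11) — repeating every 2. A repeating key of period 2 is used — shifts +5, +11 over and over.
Undoing it on xnwzqw: x−5=s, n−11=c, w−5=r, z−11=o, q−5=l, w−11=l.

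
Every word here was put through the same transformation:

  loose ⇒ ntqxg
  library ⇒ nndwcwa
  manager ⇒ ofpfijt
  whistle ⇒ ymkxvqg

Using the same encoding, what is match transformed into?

Shifts by position in loose: pos 0: l→n (+2), pos 1: o→t (+5), pos 2: o→q (+2), pos 3: s→x (+5) — repeating every 2. It's a Vigenère-style cipher with numeric key [2,5]: position i shifts by key[i mod 2].
Applying it to match: m+2=o, a+5=f, t+2=v, c+5=h, h+2=j.

ofvhj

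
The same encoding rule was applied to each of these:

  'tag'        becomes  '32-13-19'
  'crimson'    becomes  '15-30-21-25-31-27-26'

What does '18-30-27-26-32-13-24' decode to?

frontal

t is letter #20 and maps to 32: an offset of 12. Letters become their 1-based position plus 12 (so a→13, b→14, …).
Reversing it on 18-30-27-26-32-13-24: 18→(18−12)÷1=6=f, 30→(30−12)÷1=18=r, 27→(27−12)÷1=15=o, 26→(26−12)÷1=14=n, 32→(32−12)÷1=20=t, 13→(13−12)÷1=1=a, 24→(24−12)÷1=12=l.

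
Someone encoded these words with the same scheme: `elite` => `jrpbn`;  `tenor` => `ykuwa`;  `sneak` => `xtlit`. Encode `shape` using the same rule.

xnhxn

In elite: e→j is +5, l→r is +6, i→p is +7, t→b is +8 — the shift increases by 1 each position. Letter i (0-indexed) is shifted by i+5, so successive shifts are 5, 6, 7, ….
For shape: s+5=x, h+6=n, a+7=h, p+8=x, e+9=n.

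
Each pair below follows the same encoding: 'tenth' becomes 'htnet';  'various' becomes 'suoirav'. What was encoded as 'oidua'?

audio

The output letters match the input read backwards: tenth reversed is htnet. It's just the letters in reverse order.
Reversing it on oidua: then reverse → audio.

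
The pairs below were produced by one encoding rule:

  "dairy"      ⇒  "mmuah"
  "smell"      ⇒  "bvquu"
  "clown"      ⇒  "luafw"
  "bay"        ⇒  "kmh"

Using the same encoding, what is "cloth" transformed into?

luacq

The rule splits by letter class: vowels +12, consonants +9.
Applying it to cloth: c(cons)+9=l, l(cons)+9=u, o(vowel)+12=a, t(cons)+9=c, h(cons)+9=q.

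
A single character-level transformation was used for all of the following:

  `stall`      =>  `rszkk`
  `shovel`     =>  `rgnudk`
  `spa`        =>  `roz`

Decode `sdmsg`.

tenth

Compare letters: s→r is +25, t→s is +25, a→z is +25 — a constant shift. Each letter is shifted forward by 25 in the alphabet (a Caesar shift of +25).
Decoding sdmsg: s−25=t, d−25=e, m−25=n, s−25=t, g−25=h.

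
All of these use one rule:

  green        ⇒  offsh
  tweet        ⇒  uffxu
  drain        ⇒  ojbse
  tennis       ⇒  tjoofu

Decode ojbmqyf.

Two steps: reverse the string, then apply a Caesar shift of +1.
Decoding ojbmqyf: shift back: o−1=n, j−1=i, b−1=a, m−1=l, q−1=p, y−1=x, f−1=e → nialpxe; then reverse → explain.

explain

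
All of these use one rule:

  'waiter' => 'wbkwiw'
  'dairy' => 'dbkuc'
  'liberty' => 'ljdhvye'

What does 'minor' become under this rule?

In waiter: w→w is +0, a→b is +1, i→k is +2, t→w is +3 — the shift increases by 1 each position. Letter i (0-indexed) is shifted by i+0, so successive shifts are 0, 1, 2, ….
On minor: m+0=m, i+1=j, n+2=p, o+3=r, r+4=v.

mjprv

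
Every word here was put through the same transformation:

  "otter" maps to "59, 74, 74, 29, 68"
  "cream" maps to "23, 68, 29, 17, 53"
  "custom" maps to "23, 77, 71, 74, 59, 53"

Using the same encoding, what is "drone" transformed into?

The formula is n = 3×(alphabet index, a=1) + 14.
Applying it to drone: d=4→26, r=18→68, o=15→59, n=14→56, e=5→29.

26, 68, 59, 56, 29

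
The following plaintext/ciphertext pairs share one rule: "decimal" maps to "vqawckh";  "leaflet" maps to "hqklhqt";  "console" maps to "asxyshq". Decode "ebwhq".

d(3)→v(21) and e(4)→q(16) fit y≡21x+10 (mod 26); the inverse of 21 mod 26 is 5. Each letter's alphabet position (a=0..z=25) is mapped through 21·x+10 mod 26 — an affine cipher.
Undoing it on ebwhq: e(4)→5·(4−10)≡22=w; b(1)→5·(1−10)≡7=h; w(22)→5·(22−10)≡8=i; h(7)→5·(7−10)≡11=l; q(16)→5·(16−10)≡4=e (all mod 26).

while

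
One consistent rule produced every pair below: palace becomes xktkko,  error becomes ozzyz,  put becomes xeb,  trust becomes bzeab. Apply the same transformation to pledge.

xtoloo

The shift depends on letter class: consonant p→x is +8, but vowel a→k is +10. Two shifts are in play — +10 for a/e/i/o/u, +8 for every other letter.
Applying it to pledge: p(cons)+8=x, l(cons)+8=t, e(vowel)+10=o, d(cons)+8=l, g(cons)+8=o, e(vowel)+10=o.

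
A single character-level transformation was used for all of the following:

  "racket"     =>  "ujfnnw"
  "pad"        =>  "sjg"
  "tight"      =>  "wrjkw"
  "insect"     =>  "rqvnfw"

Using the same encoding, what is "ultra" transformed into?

dowuj

Two shifts are in play — +9 for a/e/i/o/u, +3 for every other letter.
On ultra: u(vowel)+9=d, l(cons)+3=o, t(cons)+3=w, r(cons)+3=u, a(vowel)+9=j.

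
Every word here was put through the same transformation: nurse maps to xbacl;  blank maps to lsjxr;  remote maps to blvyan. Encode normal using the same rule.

xvawhu

It's a Vigenère-style cipher with numeric key [10,7,9]: position i shifts by key[i mod 3].
For normal: n+10=x, o+7=v, r+9=a, m+10=w, a+7=h, l+9=u.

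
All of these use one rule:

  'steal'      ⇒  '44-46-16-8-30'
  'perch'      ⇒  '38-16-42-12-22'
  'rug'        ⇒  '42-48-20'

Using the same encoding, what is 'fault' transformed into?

18-8-48-30-46

s(#19)→44 and t(#20)→46: differences scale by 2, so n = 2·pos + 6. The formula is n = 2×(alphabet index, a=1) + 6.
Applying it to fault: f=6→18, a=1→8, u=21→48, l=12→30, t=20→46.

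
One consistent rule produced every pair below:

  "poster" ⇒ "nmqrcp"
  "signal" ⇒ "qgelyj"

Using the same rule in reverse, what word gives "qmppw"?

sorry

Compare letters: p→n is +24, o→m is +24, s→q is +24 — a constant shift. Every letter moves 24 places later in the alphabet, wrapping around z→a.
Undoing it on qmppw: q−24=s, m−24=o, p−24=r, p−24=r, w−24=y.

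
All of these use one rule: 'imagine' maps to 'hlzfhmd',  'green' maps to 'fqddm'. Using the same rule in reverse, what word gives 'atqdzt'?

Compare letters: i→h is +25, m→l is +25, a→z is +25 — a constant shift. Each letter is shifted forward by 25 in the alphabet (a Caesar shift of +25).
Decoding atqdzt: a−25=b, t−25=u, q−25=r, d−25=e, z−25=a, t−25=u.

bureau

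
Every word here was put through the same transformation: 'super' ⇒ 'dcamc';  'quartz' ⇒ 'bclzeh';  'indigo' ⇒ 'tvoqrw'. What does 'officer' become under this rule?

Shifts by position in super: pos 0: s→d (+11), pos 1: u→c (+8), pos 2: p→a (+11), pos 3: e→m (+8) — repeating every 2. It's a Vigenère-style cipher with numeric key [11,8]: position i shifts by key[i mod 2].
Applying it to officer: o+11=z, f+8=n, f+11=q, i+8=q, c+11=n, e+8=m, r+11=c.

znqqnmc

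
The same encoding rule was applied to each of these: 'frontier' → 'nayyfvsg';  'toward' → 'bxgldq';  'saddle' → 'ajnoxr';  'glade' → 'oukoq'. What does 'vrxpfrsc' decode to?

nineteen

In frontier: f→n is +8, r→a is +9, o→y is +10, n→y is +11 — the shift increases by 1 each position. The shift increases by 1 at each position, starting from +8: 8, 9, 10, ….
Undoing it on vrxpfrsc: v−8=n, r−9=i, x−10=n, p−11=e, f−12=t, r−13=e, s−14=e, c−15=n.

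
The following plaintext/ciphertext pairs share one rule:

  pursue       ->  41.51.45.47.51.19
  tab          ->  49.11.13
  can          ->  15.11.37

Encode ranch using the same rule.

45.11.37.15.25

p(#16)→41 and u(#21)→51: differences scale by 2, so n = 2·pos + 9. The formula is n = 2×(alphabet index, a=1) + 9.
For ranch: r=18→45, a=1→11, n=14→37, c=3→15, h=8→25.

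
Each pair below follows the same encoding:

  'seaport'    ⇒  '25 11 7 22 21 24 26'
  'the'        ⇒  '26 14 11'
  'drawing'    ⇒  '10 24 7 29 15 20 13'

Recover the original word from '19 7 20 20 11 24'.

Each letter is replaced by its alphabet position (a=1..z=26) + 6.
Decoding 19 7 20 20 11 24: 19→(19−6)÷1=13=m, 7→(7−6)÷1=1=a, 20→(20−6)÷1=14=n, 20→(20−6)÷1=14=n, 11→(11−6)÷1=5=e, 24→(24−6)÷1=18=r.

manner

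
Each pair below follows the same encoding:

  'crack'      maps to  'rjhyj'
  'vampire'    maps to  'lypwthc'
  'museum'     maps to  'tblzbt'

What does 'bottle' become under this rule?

lsaavi

The output letters match the input read backwards, each shifted +7: crack reversed is kcarc. The word is reversed, then every letter is shifted forward by 7.
On bottle: reverse → elttob; then shift: e+7=l, l+7=s, t+7=a, t+7=a, o+7=v, b+7=i.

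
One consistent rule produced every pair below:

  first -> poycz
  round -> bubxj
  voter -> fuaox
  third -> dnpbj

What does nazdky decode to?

Shifts by position in first: pos 0: f→p (+10), pos 1: i→o (+6), pos 2: r→y (+7), pos 3: s→c (+10), pos 4: t→z (+6) — repeating every 3. The shifts repeat in a cycle of length 3: positions 0,1,… shift by +10, +6, +7, then the pattern repeats.
Reversing it on nazdky: n−10=d, a−6=u, z−7=s, d−10=t, k−6=e, y−7=r.

duster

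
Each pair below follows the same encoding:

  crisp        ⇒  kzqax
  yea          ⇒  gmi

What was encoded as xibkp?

Compare letters: c→k is +8, r→z is +8, i→q is +8 — a constant shift. This is a Caesar cipher with shift 8.
Decoding xibkp: x−8=p, i−8=a, b−8=t, k−8=c, p−8=h.

patch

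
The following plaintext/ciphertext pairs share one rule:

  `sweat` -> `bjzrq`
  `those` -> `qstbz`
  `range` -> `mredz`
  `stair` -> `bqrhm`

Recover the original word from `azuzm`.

lever

This is an affine cipher: with a=0,…,z=25, each position x becomes (15x+17) mod 26.
Decoding azuzm: a(0)→7·(0−17)≡11=l; z(25)→7·(25−17)≡4=e; u(20)→7·(20−17)≡21=v; z(25)→7·(25−17)≡4=e; m(12)→7·(12−17)≡17=r (all mod 26).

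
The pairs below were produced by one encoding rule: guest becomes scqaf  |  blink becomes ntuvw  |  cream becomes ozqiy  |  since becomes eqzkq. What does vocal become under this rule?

Shifts by position in guest: pos 0: g→s (+12), pos 1: u→c (+8), pos 2: e→q (+12), pos 3: s→a (+8) — repeating every 2. A repeating key of period 2 is used — shifts +12, +8 over and over.
On vocal: v+12=h, o+8=w, c+12=o, a+8=i, l+12=x.

hwoix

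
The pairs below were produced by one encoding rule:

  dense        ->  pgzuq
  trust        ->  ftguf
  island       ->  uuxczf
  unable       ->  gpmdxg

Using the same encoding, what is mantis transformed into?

Shifts by position in dense: pos 0: d→p (+12), pos 1: e→g (+2), pos 2: n→z (+12), pos 3: s→u (+2) — repeating every 2. A repeating key of period 2 is used — shifts +12, +2 over and over.
Applying it to mantis: m+12=y, a+2=c, n+12=z, t+2=v, i+12=u, s+2=u.

yczvuu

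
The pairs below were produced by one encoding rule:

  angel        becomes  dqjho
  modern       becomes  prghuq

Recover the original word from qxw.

Compare letters: a→d is +3, n→q is +3, g→j is +3 — a constant shift. It's a constant shift of +3 (ROT3).
Decoding qxw: q−3=n, x−3=u, w−3=t.

nut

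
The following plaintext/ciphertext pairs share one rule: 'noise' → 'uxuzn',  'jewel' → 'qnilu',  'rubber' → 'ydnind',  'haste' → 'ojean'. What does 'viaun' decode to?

ozone

Shifts by position in noise: pos 0: n→u (+7), pos 1: o→x (+9), pos 2: i→u (+12), pos 3: s→z (+7), pos 4: e→n (+9) — repeating every 3. A repeating key of period 3 is used — shifts +7, +9, +12 over and over.
Decoding viaun: v−7=o, i−9=z, a−12=o, u−7=n, n−9=e.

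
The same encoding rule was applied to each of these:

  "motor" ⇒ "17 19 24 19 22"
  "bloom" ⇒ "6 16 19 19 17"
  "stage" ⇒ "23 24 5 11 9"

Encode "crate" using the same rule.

7 22 5 24 9

m is letter #13 and maps to 17: an offset of 4. Letters become their 1-based position plus 4 (so a→5, b→6, …).
For crate: c=3→7, r=18→22, a=1→5, t=20→24, e=5→9.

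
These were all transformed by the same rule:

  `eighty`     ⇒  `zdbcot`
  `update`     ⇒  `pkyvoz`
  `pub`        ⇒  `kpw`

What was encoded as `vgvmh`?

alarm

Compare letters: e→z is +21, i→d is +21, g→b is +21 — a constant shift. Every letter moves 21 places later in the alphabet, wrapping around z→a.
Undoing it on vgvmh: v−21=a, g−21=l, v−21=a, m−21=r, h−21=m.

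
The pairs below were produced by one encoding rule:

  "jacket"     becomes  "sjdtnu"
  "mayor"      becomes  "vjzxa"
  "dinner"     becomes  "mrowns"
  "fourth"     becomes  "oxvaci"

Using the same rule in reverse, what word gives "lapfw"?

The shifts repeat in a cycle of length 3: positions 0,1,… shift by +9, +9, +1, then the pattern repeats.
Decoding lapfw: l−9=c, a−9=r, p−1=o, f−9=w, w−9=n.

crown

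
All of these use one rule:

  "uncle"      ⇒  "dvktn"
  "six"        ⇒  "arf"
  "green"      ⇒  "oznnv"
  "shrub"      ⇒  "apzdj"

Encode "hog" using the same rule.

The shift depends on letter class: consonant n→v is +8, but vowel u→d is +9. Vowels shift forward by 9 and consonants shift forward by 8.
For hog: h(cons)+8=p, o(vowel)+9=x, g(cons)+8=o.

pxo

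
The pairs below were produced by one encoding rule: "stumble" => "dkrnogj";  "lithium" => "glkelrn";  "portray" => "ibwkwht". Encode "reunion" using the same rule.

wjrulbu

This is an affine cipher: with a=0,…,z=25, each position x becomes (7x+7) mod 26.
Applying it to reunion: r(17)→7·17+7≡22=w; e(4)→7·4+7≡9=j; u(20)→7·20+7≡17=r; n(13)→7·13+7≡20=u; i(8)→7·8+7≡11=l; o(14)→7·14+7≡1=b; n(13)→7·13+7≡20=u (all mod 26).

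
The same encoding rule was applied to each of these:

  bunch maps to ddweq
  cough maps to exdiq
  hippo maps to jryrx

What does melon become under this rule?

Shifts by position in bunch: pos 0: b→d (+2), pos 1: u→d (+9), pos 2: n→w (+9), pos 3: c→e (+2), pos 4: h→q (+9) — repeating every 3. It's a Vigenère-style cipher with numeric key [2,9,9]: position i shifts by key[i mod 3].
On melon: m+2=o, e+9=n, l+9=u, o+2=q, n+9=w.

onuqw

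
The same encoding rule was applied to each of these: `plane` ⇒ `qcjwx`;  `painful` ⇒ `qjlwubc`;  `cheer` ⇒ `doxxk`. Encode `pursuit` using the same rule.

qbkhble

p(15)→q(16) and l(11)→c(2) fit y≡23x+9 (mod 26); the inverse of 23 mod 26 is 17. This is an affine cipher: with a=0,…,z=25, each position x becomes (23x+9) mod 26.
Applying it to pursuit: p(15)→23·15+9≡16=q; u(20)→23·20+9≡1=b; r(17)→23·17+9≡10=k; s(18)→23·18+9≡7=h; u(20)→23·20+9≡1=b; i(8)→23·8+9≡11=l; t(19)→23·19+9≡4=e (all mod 26).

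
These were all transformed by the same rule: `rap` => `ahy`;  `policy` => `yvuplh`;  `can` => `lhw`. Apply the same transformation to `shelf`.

bqluo

Two shifts are in play — +7 for a/e/i/o/u, +9 for every other letter.
For shelf: s(cons)+9=b, h(cons)+9=q, e(vowel)+7=l, l(cons)+9=u, f(cons)+9=o.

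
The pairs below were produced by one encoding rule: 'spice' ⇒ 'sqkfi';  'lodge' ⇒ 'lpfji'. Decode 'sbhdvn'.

Each letter shifts forward by its position index (0, 1, 2, …) — the shift grows by one for each successive letter.
Decoding sbhdvn: s−0=s, b−1=a, h−2=f, d−3=a, v−4=r, n−5=i.

safari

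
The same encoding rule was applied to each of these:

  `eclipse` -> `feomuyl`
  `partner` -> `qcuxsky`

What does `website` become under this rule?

In eclipse: e→f is +1, c→e is +2, l→o is +3, i→m is +4 — the shift increases by 1 each position. Letter i (0-indexed) is shifted by i+1, so successive shifts are 1, 2, 3, ….
For website: w+1=x, e+2=g, b+3=e, s+4=w, i+5=n, t+6=z, e+7=l.

xgewnzl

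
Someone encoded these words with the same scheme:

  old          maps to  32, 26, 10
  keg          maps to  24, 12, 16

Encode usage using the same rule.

44, 40, 4, 16, 12

o(#15)→32 and l(#12)→26: differences scale by 2, so n = 2·pos + 2. Each letter becomes 2×(its alphabet position, a=1..z=26) + 2.
For usage: u=21→44, s=19→40, a=1→4, g=7→16, e=5→12.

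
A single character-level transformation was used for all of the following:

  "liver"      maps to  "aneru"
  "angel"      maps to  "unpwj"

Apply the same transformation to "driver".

aneram

The output letters match the input read backwards, each shifted +9: liver reversed is revil. Two steps: reverse the string, then apply a Caesar shift of +9.
For driver: reverse → revird; then shift: r+9=a, e+9=n, v+9=e, i+9=r, r+9=a, d+9=m.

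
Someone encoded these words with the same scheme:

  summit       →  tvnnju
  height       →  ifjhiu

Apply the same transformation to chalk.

It's a constant shift of +1 (ROT1).
For chalk: c+1=d, h+1=i, a+1=b, l+1=m, k+1=l.

dibml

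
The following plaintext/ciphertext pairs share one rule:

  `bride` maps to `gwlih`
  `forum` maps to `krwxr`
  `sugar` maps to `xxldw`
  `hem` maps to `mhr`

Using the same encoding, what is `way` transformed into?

bdd

The shift depends on letter class: consonant b→g is +5, but vowel i→l is +3. Vowels shift forward by 3 and consonants shift forward by 5.
On way: w(cons)+5=b, a(vowel)+3=d, y(cons)+5=d.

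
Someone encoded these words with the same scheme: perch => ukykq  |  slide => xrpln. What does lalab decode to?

guess

In perch: p→u is +5, e→k is +6, r→y is +7, c→k is +8 — the shift increases by 1 each position. Letter i (0-indexed) is shifted by i+5, so successive shifts are 5, 6, 7, ….
Undoing it on lalab: l−5=g, a−6=u, l−7=e, a−8=s, b−9=s.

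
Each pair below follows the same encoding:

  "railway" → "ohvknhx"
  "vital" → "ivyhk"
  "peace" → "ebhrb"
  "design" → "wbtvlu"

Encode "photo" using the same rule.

Treating letters as 0–25, the rule is x ↦ 5x + 7 (mod 26).
On photo: p(15)→5·15+7≡4=e; h(7)→5·7+7≡16=q; o(14)→5·14+7≡25=z; t(19)→5·19+7≡24=y; o(14)→5·14+7≡25=z (all mod 26).

eqzyz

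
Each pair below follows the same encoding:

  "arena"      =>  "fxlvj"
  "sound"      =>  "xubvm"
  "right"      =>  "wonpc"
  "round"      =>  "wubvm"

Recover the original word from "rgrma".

maker

The shift increases by 1 at each position, starting from +5: 5, 6, 7, ….
Undoing it on rgrma: r−5=m, g−6=a, r−7=k, m−8=e, a−9=r.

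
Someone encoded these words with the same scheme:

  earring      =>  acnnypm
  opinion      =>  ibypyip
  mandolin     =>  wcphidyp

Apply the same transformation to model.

wihad

e(4)→a(0) and a(0)→c(2) fit y≡19x+2 (mod 26); the inverse of 19 mod 26 is 11. Treating letters as 0–25, the rule is x ↦ 19x + 2 (mod 26).
On model: m(12)→19·12+2≡22=w; o(14)→19·14+2≡8=i; d(3)→19·3+2≡7=h; e(4)→19·4+2≡0=a; l(11)→19·11+2≡3=d (all mod 26).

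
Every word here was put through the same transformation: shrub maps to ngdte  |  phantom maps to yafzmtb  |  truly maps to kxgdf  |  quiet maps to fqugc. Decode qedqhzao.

converse

The output letters match the input read backwards, each shifted +12: shrub reversed is burhs. Two steps: reverse the string, then apply a Caesar shift of +12.
Reversing it on qedqhzao: shift back: q−12=e, e−12=s, d−12=r, q−12=e, h−12=v, z−12=n, a−12=o, o−12=c → esrevnoc; then reverse → converse.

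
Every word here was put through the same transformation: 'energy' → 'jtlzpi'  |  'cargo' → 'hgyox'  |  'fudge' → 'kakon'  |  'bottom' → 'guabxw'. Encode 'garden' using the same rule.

Each letter shifts forward by (position + 5), i.e. 5, 6, 7, … — the shift grows by one for each successive letter.
On garden: g+5=l, a+6=g, r+7=y, d+8=l, e+9=n, n+10=x.

lgylnx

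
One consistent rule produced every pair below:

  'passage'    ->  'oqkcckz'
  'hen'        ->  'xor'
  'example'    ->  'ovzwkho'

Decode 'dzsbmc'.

script

The output letters match the input read backwards, each shifted +10: passage reversed is egassap. The word is reversed, then every letter is shifted forward by 10.
Decoding dzsbmc: shift back: d−10=t, z−10=p, s−10=i, b−10=r, m−10=c, c−10=s → tpircs; then reverse → script.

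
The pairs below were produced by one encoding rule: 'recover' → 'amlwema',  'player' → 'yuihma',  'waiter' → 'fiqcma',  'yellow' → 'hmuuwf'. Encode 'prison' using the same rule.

yaqbww

The shift depends on letter class: consonant r→a is +9, but vowel e→m is +8. Two shifts are in play — +8 for a/e/i/o/u, +9 for every other letter.
For prison: p(cons)+9=y, r(cons)+9=a, i(vowel)+8=q, s(cons)+9=b, o(vowel)+8=w, n(cons)+9=w.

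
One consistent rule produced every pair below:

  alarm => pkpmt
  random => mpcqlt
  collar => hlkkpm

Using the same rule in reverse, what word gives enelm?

tutor

a(0)→p(15) and l(11)→k(10) fit y≡9x+15 (mod 26); the inverse of 9 mod 26 is 3. Treating letters as 0–25, the rule is x ↦ 9x + 15 (mod 26).
Undoing it on enelm: e(4)→3·(4−15)≡19=t; n(13)→3·(13−15)≡20=u; e(4)→3·(4−15)≡19=t; l(11)→3·(11−15)≡14=o; m(12)→3·(12−15)≡17=r (all mod 26).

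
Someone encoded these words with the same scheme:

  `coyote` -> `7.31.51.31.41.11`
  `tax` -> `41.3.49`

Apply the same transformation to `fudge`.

13.43.9.15.11

c(#3)→7 and o(#15)→31: differences scale by 2, so n = 2·pos + 1. The formula is n = 2×(alphabet index, a=1) + 1.
Applying it to fudge: f=6→13, u=21→43, d=4→9, g=7→15, e=5→11.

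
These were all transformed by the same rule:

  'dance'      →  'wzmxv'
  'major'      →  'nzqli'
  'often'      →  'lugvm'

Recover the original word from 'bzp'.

yak

Each pair mirrors across the alphabet (d↔w, a↔z, n↔m): positions sum to 25. Letters are reflected about the middle of the alphabet (position → 25−position): Atbash.
Reversing it on bzp: b↔y, z↔a, p↔k.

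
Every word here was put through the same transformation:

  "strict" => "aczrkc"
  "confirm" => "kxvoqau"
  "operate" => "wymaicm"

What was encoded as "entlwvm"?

The shifts repeat in a cycle of length 2: positions 0,1,… shift by +8, +9, then the pattern repeats.
Reversing it on entlwvm: e−8=w, n−9=e, t−8=l, l−9=c, w−8=o, v−9=m, m−8=e.

welcome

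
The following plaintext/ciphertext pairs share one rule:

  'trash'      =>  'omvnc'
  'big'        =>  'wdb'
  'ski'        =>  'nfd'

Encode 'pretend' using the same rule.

kmzoziy

Compare letters: t→o is +21, r→m is +21, a→v is +21 — a constant shift. This is a Caesar cipher with shift 21.
For pretend: p+21=k, r+21=m, e+21=z, t+21=o, e+21=z, n+21=i, d+21=y.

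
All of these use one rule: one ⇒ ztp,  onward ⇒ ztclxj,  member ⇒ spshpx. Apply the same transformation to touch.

The shift depends on letter class: consonant n→t is +6, but vowel o→z is +11. The rule splits by letter class: vowels +11, consonants +6.
For touch: t(cons)+6=z, o(vowel)+11=z, u(vowel)+11=f, c(cons)+6=i, h(cons)+6=n.

zzfin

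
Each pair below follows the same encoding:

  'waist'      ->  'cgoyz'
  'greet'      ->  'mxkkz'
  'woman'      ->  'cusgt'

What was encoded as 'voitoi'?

picnic

Every letter moves 6 places later in the alphabet, wrapping around z→a.
Undoing it on voitoi: v−6=p, o−6=i, i−6=c, t−6=n, o−6=i, i−6=c.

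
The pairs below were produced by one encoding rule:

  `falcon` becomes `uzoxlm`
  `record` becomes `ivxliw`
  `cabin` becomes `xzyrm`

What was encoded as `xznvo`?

camel

Each pair mirrors across the alphabet (f↔u, a↔z, l↔o): positions sum to 25. Letters are reflected about the middle of the alphabet (position → 25−position): Atbash.
Reversing it on xznvo: x↔c, z↔a, n↔m, v↔e, o↔l.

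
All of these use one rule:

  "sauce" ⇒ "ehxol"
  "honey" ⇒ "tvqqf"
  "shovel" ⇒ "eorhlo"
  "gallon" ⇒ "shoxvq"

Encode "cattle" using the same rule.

Shifts by position in sauce: pos 0: s→e (+12), pos 1: a→h (+7), pos 2: u→x (+3), pos 3: c→o (+12), pos 4: e→l (+7) — repeating every 3. The shifts repeat in a cycle of length 3: positions 0,1,… shift by +12, +7, +3, then the pattern repeats.
Applying it to cattle: c+12=o, a+7=h, t+3=w, t+12=f, l+7=s, e+3=h.

ohwfsh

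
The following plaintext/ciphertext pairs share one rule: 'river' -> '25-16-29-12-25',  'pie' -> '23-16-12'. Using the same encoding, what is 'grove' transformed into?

14-25-22-29-12

Letters become their 1-based position plus 7 (so a→8, b→9, …).
For grove: g=7→14, r=18→25, o=15→22, v=22→29, e=5→12.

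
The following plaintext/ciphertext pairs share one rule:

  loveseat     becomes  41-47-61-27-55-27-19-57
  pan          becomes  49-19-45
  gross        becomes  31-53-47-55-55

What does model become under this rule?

43-47-25-27-41

l(#12)→41 and o(#15)→47: differences scale by 2, so n = 2·pos + 17. The formula is n = 2×(alphabet index, a=1) + 17.
On model: m=13→43, o=15→47, d=4→25, e=5→27, l=12→41.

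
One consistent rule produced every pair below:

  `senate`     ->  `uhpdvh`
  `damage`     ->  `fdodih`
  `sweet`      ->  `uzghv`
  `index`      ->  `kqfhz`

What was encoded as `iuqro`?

It's a Vigenère-style cipher with numeric key [2,3]: position i shifts by key[i mod 2].
Undoing it on iuqro: i−2=g, u−3=r, q−2=o, r−3=o, o−2=m.

groom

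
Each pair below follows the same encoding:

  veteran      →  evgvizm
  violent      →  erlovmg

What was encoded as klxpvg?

pocket

Each pair mirrors across the alphabet (v↔e, e↔v, t↔g): positions sum to 25. Each letter is replaced by its mirror in the alphabet: a↔z, b↔y, c↔x, and so on (the Atbash cipher).
Reversing it on klxpvg: k↔p, l↔o, x↔c, p↔k, v↔e, g↔t.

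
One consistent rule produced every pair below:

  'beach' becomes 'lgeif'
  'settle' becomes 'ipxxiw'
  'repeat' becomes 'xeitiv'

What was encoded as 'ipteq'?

maple

The output letters match the input read backwards, each shifted +4: beach reversed is hcaeb. Read the word backwards and shift each letter +4.
Reversing it on ipteq: shift back: i−4=e, p−4=l, t−4=p, e−4=a, q−4=m → elpam; then reverse → maple.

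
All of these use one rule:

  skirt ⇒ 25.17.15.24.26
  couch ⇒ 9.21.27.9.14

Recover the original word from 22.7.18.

s is letter #19 and maps to 25: an offset of 6. The number is (letter's place in the alphabet, a=1) + 6.
Decoding 22.7.18: 22→(22−6)÷1=16=p, 7→(7−6)÷1=1=a, 18→(18−6)÷1=12=l.

pal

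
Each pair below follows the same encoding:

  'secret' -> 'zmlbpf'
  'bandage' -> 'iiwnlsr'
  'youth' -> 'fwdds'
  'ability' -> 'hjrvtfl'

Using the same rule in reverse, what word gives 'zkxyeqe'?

In secret: s→z is +7, e→m is +8, c→l is +9, r→b is +10 — the shift increases by 1 each position. Letter i (0-indexed) is shifted by i+7, so successive shifts are 7, 8, 9, ….
Reversing it on zkxyeqe: z−7=s, k−8=c, x−9=o, y−10=o, e−11=t, q−12=e, e−13=r.

scooter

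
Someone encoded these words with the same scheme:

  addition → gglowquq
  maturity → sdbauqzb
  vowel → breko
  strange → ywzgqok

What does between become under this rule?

Shifts by position in addition: pos 0: a→g (+6), pos 1: d→g (+3), pos 2: d→l (+8), pos 3: i→o (+6), pos 4: t→w (+3), pos 5: i→q (+8) — repeating every 3. It's a Vigenère-style cipher with numeric key [6,3,8]: position i shifts by key[i mod 3].
On between: b+6=h, e+3=h, t+8=b, w+6=c, e+3=h, e+8=m, n+6=t.

hhbchmt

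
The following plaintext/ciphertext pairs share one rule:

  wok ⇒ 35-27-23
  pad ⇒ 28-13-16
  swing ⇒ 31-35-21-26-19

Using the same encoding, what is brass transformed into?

14-30-13-31-31

Letters become their 1-based position plus 12 (so a→13, b→14, …).
On brass: b=2→14, r=18→30, a=1→13, s=19→31, s=19→31.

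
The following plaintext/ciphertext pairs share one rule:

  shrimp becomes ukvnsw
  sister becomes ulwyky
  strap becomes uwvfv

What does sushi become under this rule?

uxwmo

The shift increases by 1 at each position, starting from +2: 2, 3, 4, ….
Applying it to sushi: s+2=u, u+3=x, s+4=w, h+5=m, i+6=o.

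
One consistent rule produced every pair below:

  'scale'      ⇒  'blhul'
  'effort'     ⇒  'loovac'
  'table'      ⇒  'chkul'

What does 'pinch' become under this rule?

Two shifts are in play — +7 for a/e/i/o/u, +9 for every other letter.
For pinch: p(cons)+9=y, i(vowel)+7=p, n(cons)+9=w, c(cons)+9=l, h(cons)+9=q.

ypwlq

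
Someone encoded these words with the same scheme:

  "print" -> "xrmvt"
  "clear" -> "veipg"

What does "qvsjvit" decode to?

The output letters match the input read backwards, each shifted +4: print reversed is tnirp. The word is reversed, then every letter is shifted forward by 4.
Undoing it on qvsjvit: shift back: q−4=m, v−4=r, s−4=o, j−4=f, v−4=r, i−4=e, t−4=p → mrofrep; then reverse → perform.

perform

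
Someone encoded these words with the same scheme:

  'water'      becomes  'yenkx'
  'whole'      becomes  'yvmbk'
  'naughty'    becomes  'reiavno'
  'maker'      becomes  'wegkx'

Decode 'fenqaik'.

fatigue

w(22)→y(24) and a(0)→e(4) fit y≡21x+4 (mod 26); the inverse of 21 mod 26 is 5. Treating letters as 0–25, the rule is x ↦ 21x + 4 (mod 26).
Decoding fenqaik: f(5)→5·(5−4)≡5=f; e(4)→5·(4−4)≡0=a; n(13)→5·(13−4)≡19=t; q(16)→5·(16−4)≡8=i; a(0)→5·(0−4)≡6=g; i(8)→5·(8−4)≡20=u; k(10)→5·(10−4)≡4=e (all mod 26).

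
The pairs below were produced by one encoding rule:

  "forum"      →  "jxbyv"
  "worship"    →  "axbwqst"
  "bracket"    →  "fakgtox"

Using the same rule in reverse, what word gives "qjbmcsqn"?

maritime

Shifts by position in forum: pos 0: f→j (+4), pos 1: o→x (+9), pos 2: r→b (+10), pos 3: u→y (+4), pos 4: m→v (+9) — repeating every 3. The shifts repeat in a cycle of length 3: positions 0,1,… shift by +4, +9, +10, then the pattern repeats.
Reversing it on qjbmcsqn: q−4=m, j−9=a, b−10=r, m−4=i, c−9=t, s−10=i, q−4=m, n−9=e.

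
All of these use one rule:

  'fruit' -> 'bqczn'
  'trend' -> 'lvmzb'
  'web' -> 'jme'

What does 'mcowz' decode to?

rogue

The output letters match the input read backwards, each shifted +8: fruit reversed is tiurf. Two steps: reverse the string, then apply a Caesar shift of +8.
Undoing it on mcowz: shift back: m−8=e, c−8=u, o−8=g, w−8=o, z−8=r → eugor; then reverse → rogue.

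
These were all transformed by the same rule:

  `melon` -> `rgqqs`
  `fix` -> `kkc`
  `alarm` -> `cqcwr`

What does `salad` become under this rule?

Vowels shift forward by 2 and consonants shift forward by 5.
For salad: s(cons)+5=x, a(vowel)+2=c, l(cons)+5=q, a(vowel)+2=c, d(cons)+5=i.

xcqci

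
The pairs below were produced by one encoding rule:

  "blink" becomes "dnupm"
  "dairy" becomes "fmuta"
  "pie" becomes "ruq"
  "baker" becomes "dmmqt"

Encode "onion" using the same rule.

apuap

Two shifts are in play — +12 for a/e/i/o/u, +2 for every other letter.
For onion: o(vowel)+12=a, n(cons)+2=p, i(vowel)+12=u, o(vowel)+12=a, n(cons)+2=p.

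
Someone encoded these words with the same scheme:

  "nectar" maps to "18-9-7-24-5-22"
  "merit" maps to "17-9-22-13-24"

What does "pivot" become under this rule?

20-13-26-19-24

Each letter is replaced by its alphabet position (a=1..z=26) + 4.
For pivot: p=16→20, i=9→13, v=22→26, o=15→19, t=20→24.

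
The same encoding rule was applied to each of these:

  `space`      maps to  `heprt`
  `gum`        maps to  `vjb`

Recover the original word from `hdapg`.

Compare letters: s→h is +15, p→e is +15, a→p is +15 — a constant shift. Each letter is shifted forward by 15 in the alphabet (a Caesar shift of +15).
Undoing it on hdapg: h−15=s, d−15=o, a−15=l, p−15=a, g−15=r.

solar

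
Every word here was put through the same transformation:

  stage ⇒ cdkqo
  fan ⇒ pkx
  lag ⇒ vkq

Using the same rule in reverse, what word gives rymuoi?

Compare letters: s→c is +10, t→d is +10, a→k is +10 — a constant shift. It's a constant shift of +10 (ROT10).
Reversing it on rymuoi: r−10=h, y−10=o, m−10=c, u−10=k, o−10=e, i−10=y.

hockey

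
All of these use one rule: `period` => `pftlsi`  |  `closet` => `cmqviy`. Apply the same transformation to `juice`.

jvkfi

In period: p→p is +0, e→f is +1, r→t is +2, i→l is +3 — the shift increases by 1 each position. The shift increases by 1 at each position, starting from +0: 0, 1, 2, ….
Applying it to juice: j+0=j, u+1=v, i+2=k, c+3=f, e+4=i.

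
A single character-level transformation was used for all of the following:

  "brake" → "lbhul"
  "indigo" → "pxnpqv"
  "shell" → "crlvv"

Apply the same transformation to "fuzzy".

pbjji

The shift depends on letter class: consonant b→l is +10, but vowel a→h is +7. Vowels shift forward by 7 and consonants shift forward by 10.
Applying it to fuzzy: f(cons)+10=p, u(vowel)+7=b, z(cons)+10=j, z(cons)+10=j, y(cons)+10=i.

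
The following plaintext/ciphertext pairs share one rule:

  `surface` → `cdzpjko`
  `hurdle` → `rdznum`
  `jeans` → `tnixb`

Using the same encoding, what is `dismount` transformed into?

A repeating key of period 3 is used — shifts +10, +9, +8 over and over.
On dismount: d+10=n, i+9=r, s+8=a, m+10=w, o+9=x, u+8=c, n+10=x, t+9=c.

nrawxcxc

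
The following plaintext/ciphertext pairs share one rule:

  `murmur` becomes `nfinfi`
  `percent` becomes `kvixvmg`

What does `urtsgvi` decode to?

Each pair mirrors across the alphabet (m↔n, u↔f, r↔i): positions sum to 25. Each letter is replaced by its mirror in the alphabet: a↔z, b↔y, c↔x, and so on (the Atbash cipher).
Undoing it on urtsgvi: u↔f, r↔i, t↔g, s↔h, g↔t, v↔e, i↔r.

fighter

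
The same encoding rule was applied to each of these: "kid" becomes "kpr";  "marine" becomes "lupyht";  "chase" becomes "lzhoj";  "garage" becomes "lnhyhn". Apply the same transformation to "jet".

The word is reversed, then every letter is shifted forward by 7.
For jet: reverse → tej; then shift: t+7=a, e+7=l, j+7=q.

alq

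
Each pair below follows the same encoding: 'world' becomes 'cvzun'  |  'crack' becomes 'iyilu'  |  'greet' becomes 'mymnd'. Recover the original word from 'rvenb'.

In world: w→c is +6, o→v is +7, r→z is +8, l→u is +9 — the shift increases by 1 each position. Each letter shifts forward by (position + 6), i.e. 6, 7, 8, … — the shift grows by one for each successive letter.
Decoding rvenb: r−6=l, v−7=o, e−8=w, n−9=e, b−10=r.

lower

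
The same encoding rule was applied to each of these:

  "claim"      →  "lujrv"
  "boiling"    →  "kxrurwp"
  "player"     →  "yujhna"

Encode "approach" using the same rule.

Compare letters: c→l is +9, l→u is +9, a→j is +9 — a constant shift. Every letter moves 9 places later in the alphabet, wrapping around z→a.
On approach: a+9=j, p+9=y, p+9=y, r+9=a, o+9=x, a+9=j, c+9=l, h+9=q.

jyyaxjlq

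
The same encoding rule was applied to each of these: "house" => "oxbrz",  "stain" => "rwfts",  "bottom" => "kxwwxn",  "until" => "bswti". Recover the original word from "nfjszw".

magnet

h(7)→o(14) and o(14)→x(23) fit y≡5x+5 (mod 26); the inverse of 5 mod 26 is 21. Each letter's alphabet position (a=0..z=25) is mapped through 5·x+5 mod 26 — an affine cipher.
Reversing it on nfjszw: n(13)→21·(13−5)≡12=m; f(5)→21·(5−5)≡0=a; j(9)→21·(9−5)≡6=g; s(18)→21·(18−5)≡13=n; z(25)→21·(25−5)≡4=e; w(22)→21·(22−5)≡19=t (all mod 26).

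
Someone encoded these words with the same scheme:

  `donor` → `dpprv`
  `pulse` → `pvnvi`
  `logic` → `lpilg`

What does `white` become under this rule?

wikwi

In donor: d→d is +0, o→p is +1, n→p is +2, o→r is +3 — the shift increases by 1 each position. Letter i (0-indexed) is shifted by i+0, so successive shifts are 0, 1, 2, ….
On white: w+0=w, h+1=i, i+2=k, t+3=w, e+4=i.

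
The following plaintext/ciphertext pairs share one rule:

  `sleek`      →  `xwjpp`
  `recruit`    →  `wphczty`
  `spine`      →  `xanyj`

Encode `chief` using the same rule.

Shifts by position in sleek: pos 0: s→x (+5), pos 1: l→w (+11), pos 2: e→j (+5), pos 3: e→p (+11) — repeating every 2. The shifts repeat in a cycle of length 2: positions 0,1,… shift by +5, +11, then the pattern repeats.
On chief: c+5=h, h+11=s, i+5=n, e+11=p, f+5=k.

hsnpk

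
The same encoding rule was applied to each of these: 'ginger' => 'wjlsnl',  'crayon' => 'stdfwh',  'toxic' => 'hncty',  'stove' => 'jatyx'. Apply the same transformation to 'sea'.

The output letters match the input read backwards, each shifted +5: ginger reversed is regnig. Two steps: reverse the string, then apply a Caesar shift of +5.
Applying it to sea: reverse → aes; then shift: a+5=f, e+5=j, s+5=x.

fjx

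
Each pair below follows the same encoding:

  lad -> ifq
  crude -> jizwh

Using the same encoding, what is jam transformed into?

The output letters match the input read backwards, each shifted +5: lad reversed is dal. Two steps: reverse the string, then apply a Caesar shift of +5.
Applying it to jam: reverse → maj; then shift: m+5=r, a+5=f, j+5=o.

rfo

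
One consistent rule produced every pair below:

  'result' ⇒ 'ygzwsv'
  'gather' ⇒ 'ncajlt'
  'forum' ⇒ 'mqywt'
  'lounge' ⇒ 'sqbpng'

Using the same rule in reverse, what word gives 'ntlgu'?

green

Shifts by position in result: pos 0: r→y (+7), pos 1: e→g (+2), pos 2: s→z (+7), pos 3: u→w (+2) — repeating every 2. The shifts repeat in a cycle of length 2: positions 0,1,… shift by +7, +2, then the pattern repeats.
Reversing it on ntlgu: n−7=g, t−2=r, l−7=e, g−2=e, u−7=n.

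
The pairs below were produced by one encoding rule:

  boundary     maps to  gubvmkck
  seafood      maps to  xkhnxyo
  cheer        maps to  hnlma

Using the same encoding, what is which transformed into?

In boundary: b→g is +5, o→u is +6, u→b is +7, n→v is +8 — the shift increases by 1 each position. Each letter shifts forward by (position + 5), i.e. 5, 6, 7, … — the shift grows by one for each successive letter.
Applying it to which: w+5=b, h+6=n, i+7=p, c+8=k, h+9=q.

bnpkq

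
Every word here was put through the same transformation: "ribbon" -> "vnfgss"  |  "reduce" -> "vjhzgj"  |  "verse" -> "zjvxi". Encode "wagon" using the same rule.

Shifts by position in ribbon: pos 0: r→v (+4), pos 1: i→n (+5), pos 2: b→f (+4), pos 3: b→g (+5) — repeating every 2. The shifts repeat in a cycle of length 2: positions 0,1,… shift by +4, +5, then the pattern repeats.
Applying it to wagon: w+4=a, a+5=f, g+4=k, o+5=t, n+4=r.

afktr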